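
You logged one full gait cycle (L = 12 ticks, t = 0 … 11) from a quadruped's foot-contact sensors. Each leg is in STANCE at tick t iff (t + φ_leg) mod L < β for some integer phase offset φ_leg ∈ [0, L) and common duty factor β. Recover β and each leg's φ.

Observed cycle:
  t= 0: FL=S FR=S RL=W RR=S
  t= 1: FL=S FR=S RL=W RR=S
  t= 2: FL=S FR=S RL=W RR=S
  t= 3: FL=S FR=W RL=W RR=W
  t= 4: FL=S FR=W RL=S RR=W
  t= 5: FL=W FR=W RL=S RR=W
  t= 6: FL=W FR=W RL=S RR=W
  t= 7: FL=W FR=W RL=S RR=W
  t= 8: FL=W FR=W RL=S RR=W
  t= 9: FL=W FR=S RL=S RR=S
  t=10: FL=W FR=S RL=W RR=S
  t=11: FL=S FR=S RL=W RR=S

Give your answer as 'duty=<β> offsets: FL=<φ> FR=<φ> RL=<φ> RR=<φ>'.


duty=6 offsets: FL=1 FR=3 RL=8 RR=3

duty β = stance ticks per leg = 6
FL: stance ticks = 6; W→S at t=11 → φ=1
FR: stance ticks = 6; W→S at t=9 → φ=3
RL: stance ticks = 6; W→S at t=4 → φ=8
RR: stance ticks = 6; W→S at t=9 → φ=3


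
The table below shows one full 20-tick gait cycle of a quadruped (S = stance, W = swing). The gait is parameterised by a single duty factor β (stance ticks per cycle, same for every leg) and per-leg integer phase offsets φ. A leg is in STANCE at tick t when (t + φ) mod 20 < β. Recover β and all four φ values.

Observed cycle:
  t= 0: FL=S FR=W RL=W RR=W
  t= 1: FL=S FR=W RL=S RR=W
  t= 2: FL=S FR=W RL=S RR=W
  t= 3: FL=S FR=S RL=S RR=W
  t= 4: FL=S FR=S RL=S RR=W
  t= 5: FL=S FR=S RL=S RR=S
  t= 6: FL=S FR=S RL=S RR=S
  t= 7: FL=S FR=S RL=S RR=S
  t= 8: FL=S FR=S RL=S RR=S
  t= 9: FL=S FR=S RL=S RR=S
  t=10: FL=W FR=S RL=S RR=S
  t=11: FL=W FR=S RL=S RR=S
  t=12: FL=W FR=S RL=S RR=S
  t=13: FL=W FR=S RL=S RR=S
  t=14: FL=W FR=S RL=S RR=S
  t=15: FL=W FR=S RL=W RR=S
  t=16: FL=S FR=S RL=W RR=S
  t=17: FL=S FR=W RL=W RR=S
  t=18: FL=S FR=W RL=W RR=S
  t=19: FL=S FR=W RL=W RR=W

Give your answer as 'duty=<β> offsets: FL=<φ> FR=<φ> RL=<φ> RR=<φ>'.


duty β = stance ticks per leg = 14
FL: stance ticks = 14; W→S at t=16 → φ=4
FR: stance ticks = 14; W→S at t=3 → φ=17
RL: stance ticks = 14; W→S at t=1 → φ=19
RR: stance ticks = 14; W→S at t=5 → φ=15

duty=14 offsets: FL=4 FR=17 RL=19 RR=15


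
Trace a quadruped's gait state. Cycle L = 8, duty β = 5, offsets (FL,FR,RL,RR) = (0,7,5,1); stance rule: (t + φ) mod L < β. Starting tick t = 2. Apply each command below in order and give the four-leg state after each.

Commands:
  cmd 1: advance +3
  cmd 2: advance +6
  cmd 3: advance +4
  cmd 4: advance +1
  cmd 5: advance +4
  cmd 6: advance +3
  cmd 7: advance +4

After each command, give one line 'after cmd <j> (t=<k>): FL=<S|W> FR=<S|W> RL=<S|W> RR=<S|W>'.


after cmd 1 (t=5): FL=W FR=S RL=S RR=W
after cmd 2 (t=11): FL=S FR=S RL=S RR=S
after cmd 3 (t=15): FL=W FR=W RL=S RR=S
after cmd 4 (t=16): FL=S FR=W RL=W RR=S
after cmd 5 (t=20): FL=S FR=S RL=S RR=W
after cmd 6 (t=23): FL=W FR=W RL=S RR=S
after cmd 7 (t=27): FL=S FR=S RL=S RR=S

start t=2: FL=S FR=S RL=W RR=S
cmd 1: advance +3 → t=5, phase=(5,4,2,6) → FL=W FR=S RL=S RR=W
cmd 2: advance +6 → t=11, phase=(3,2,0,4) → FL=S FR=S RL=S RR=S
cmd 3: advance +4 → t=15, phase=(7,6,4,0) → FL=W FR=W RL=S RR=S
cmd 4: advance +1 → t=16, phase=(0,7,5,1) → FL=S FR=W RL=W RR=S
cmd 5: advance +4 → t=20, phase=(4,3,1,5) → FL=S FR=S RL=S RR=W
cmd 6: advance +3 → t=23, phase=(7,6,4,0) → FL=W FR=W RL=S RR=S
cmd 7: advance +4 → t=27, phase=(3,2,0,4) → FL=S FR=S RL=S RR=S


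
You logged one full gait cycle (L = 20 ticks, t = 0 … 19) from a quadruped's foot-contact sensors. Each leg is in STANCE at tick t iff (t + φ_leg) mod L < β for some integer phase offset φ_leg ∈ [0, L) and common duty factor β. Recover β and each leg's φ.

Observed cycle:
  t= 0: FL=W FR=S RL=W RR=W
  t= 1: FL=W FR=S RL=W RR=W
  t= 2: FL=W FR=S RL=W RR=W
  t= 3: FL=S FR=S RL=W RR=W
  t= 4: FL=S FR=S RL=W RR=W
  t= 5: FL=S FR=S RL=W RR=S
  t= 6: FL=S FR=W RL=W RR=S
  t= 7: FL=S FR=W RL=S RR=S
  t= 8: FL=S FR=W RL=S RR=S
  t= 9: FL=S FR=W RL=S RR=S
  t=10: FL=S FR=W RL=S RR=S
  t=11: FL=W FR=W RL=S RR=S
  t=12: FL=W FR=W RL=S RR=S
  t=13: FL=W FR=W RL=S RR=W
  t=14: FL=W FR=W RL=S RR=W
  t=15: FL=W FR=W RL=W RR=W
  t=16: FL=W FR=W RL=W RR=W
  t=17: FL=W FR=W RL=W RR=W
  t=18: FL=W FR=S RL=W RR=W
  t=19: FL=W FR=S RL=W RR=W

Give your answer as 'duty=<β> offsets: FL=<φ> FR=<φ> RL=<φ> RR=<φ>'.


duty=8 offsets: FL=17 FR=2 RL=13 RR=15

duty β = stance ticks per leg = 8
FL: stance ticks = 8; W→S at t=3 → φ=17
FR: stance ticks = 8; W→S at t=18 → φ=2
RL: stance ticks = 8; W→S at t=7 → φ=13
RR: stance ticks = 8; W→S at t=5 → φ=15


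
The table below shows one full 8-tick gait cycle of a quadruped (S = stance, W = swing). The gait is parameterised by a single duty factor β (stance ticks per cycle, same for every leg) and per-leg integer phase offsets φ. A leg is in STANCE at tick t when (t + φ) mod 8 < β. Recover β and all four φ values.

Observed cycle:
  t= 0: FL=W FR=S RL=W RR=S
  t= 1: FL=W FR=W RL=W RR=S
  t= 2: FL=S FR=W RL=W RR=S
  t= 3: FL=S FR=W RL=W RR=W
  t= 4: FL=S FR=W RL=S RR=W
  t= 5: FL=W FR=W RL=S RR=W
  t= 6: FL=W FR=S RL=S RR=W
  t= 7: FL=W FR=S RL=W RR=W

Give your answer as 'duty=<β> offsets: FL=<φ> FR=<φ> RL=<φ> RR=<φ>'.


duty=3 offsets: FL=6 FR=2 RL=4 RR=0

duty β = stance ticks per leg = 3
FL: stance ticks = 3; W→S at t=2 → φ=6
FR: stance ticks = 3; W→S at t=6 → φ=2
RL: stance ticks = 3; W→S at t=4 → φ=4
RR: stance ticks = 3; W→S at t=0 → φ=0


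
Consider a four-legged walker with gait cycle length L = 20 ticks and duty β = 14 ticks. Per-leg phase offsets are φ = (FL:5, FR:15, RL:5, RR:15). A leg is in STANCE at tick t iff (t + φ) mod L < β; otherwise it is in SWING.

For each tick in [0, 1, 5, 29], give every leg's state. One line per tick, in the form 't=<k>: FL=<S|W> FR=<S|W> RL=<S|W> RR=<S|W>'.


t=0: phase=(5,15,5,15) vs β=14 → FL=S FR=W RL=S RR=W
t=1: phase=(6,16,6,16) vs β=14 → FL=S FR=W RL=S RR=W
t=5: phase=(10,0,10,0) vs β=14 → FL=S FR=S RL=S RR=S
t=29: phase=(14,4,14,4) vs β=14 → FL=W FR=S RL=W RR=S

t=0: FL=S FR=W RL=S RR=W
t=1: FL=S FR=W RL=S RR=W
t=5: FL=S FR=S RL=S RR=S
t=29: FL=W FR=S RL=W RR=S


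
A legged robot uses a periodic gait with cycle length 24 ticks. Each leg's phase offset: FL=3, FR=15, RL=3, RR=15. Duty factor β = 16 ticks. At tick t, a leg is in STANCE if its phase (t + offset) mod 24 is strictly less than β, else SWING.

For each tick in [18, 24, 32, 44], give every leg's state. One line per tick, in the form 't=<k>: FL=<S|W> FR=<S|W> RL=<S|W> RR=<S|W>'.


t=18: phase=(21,9,21,9) vs β=16 → FL=W FR=S RL=W RR=S
t=24: phase=(3,15,3,15) vs β=16 → FL=S FR=S RL=S RR=S
t=32: phase=(11,23,11,23) vs β=16 → FL=S FR=W RL=S RR=W
t=44: phase=(23,11,23,11) vs β=16 → FL=W FR=S RL=W RR=S

t=18: FL=W FR=S RL=W RR=S
t=24: FL=S FR=S RL=S RR=S
t=32: FL=S FR=W RL=S RR=W
t=44: FL=W FR=S RL=W RR=S


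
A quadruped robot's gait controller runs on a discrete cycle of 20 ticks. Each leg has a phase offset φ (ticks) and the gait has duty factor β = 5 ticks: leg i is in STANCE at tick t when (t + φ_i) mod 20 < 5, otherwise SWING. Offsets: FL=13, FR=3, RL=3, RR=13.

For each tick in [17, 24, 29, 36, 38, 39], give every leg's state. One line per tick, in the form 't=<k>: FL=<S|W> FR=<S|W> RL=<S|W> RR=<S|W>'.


t=17: phase=(10,0,0,10) vs β=5 → FL=W FR=S RL=S RR=W
t=24: phase=(17,7,7,17) vs β=5 → FL=W FR=W RL=W RR=W
t=29: phase=(2,12,12,2) vs β=5 → FL=S FR=W RL=W RR=S
t=36: phase=(9,19,19,9) vs β=5 → FL=W FR=W RL=W RR=W
t=38: phase=(11,1,1,11) vs β=5 → FL=W FR=S RL=S RR=W
t=39: phase=(12,2,2,12) vs β=5 → FL=W FR=S RL=S RR=W

t=17: FL=W FR=S RL=S RR=W
t=24: FL=W FR=W RL=W RR=W
t=29: FL=S FR=W RL=W RR=S
t=36: FL=W FR=W RL=W RR=W
t=38: FL=W FR=S RL=S RR=W
t=39: FL=W FR=S RL=S RR=W


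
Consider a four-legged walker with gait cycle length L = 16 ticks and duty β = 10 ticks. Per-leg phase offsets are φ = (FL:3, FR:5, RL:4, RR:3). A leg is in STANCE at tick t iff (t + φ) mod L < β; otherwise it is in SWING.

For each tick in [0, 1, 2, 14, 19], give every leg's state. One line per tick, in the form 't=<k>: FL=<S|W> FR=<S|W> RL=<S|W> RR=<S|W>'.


t=0: FL=S FR=S RL=S RR=S
t=1: FL=S FR=S RL=S RR=S
t=2: FL=S FR=S RL=S RR=S
t=14: FL=S FR=S RL=S RR=S
t=19: FL=S FR=S RL=S RR=S

t=0: phase=(3,5,4,3) vs β=10 → FL=S FR=S RL=S RR=S
t=1: phase=(4,6,5,4) vs β=10 → FL=S FR=S RL=S RR=S
t=2: phase=(5,7,6,5) vs β=10 → FL=S FR=S RL=S RR=S
t=14: phase=(1,3,2,1) vs β=10 → FL=S FR=S RL=S RR=S
t=19: phase=(6,8,7,6) vs β=10 → FL=S FR=S RL=S RR=S


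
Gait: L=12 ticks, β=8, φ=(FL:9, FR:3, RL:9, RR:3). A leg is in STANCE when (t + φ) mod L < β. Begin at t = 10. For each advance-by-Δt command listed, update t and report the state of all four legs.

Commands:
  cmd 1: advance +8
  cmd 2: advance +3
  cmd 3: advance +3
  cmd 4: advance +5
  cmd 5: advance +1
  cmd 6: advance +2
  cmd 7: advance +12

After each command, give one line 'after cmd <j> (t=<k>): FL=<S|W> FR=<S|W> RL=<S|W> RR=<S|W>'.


after cmd 1 (t=18): FL=S FR=W RL=S RR=W
after cmd 2 (t=21): FL=S FR=S RL=S RR=S
after cmd 3 (t=24): FL=W FR=S RL=W RR=S
after cmd 4 (t=29): FL=S FR=W RL=S RR=W
after cmd 5 (t=30): FL=S FR=W RL=S RR=W
after cmd 6 (t=32): FL=S FR=W RL=S RR=W
after cmd 7 (t=44): FL=S FR=W RL=S RR=W

start t=10: FL=S FR=S RL=S RR=S
cmd 1: advance +8 → t=18, phase=(3,9,3,9) → FL=S FR=W RL=S RR=W
cmd 2: advance +3 → t=21, phase=(6,0,6,0) → FL=S FR=S RL=S RR=S
cmd 3: advance +3 → t=24, phase=(9,3,9,3) → FL=W FR=S RL=W RR=S
cmd 4: advance +5 → t=29, phase=(2,8,2,8) → FL=S FR=W RL=S RR=W
cmd 5: advance +1 → t=30, phase=(3,9,3,9) → FL=S FR=W RL=S RR=W
cmd 6: advance +2 → t=32, phase=(5,11,5,11) → FL=S FR=W RL=S RR=W
cmd 7: advance +12 → t=44, phase=(5,11,5,11) → FL=S FR=W RL=S RR=W


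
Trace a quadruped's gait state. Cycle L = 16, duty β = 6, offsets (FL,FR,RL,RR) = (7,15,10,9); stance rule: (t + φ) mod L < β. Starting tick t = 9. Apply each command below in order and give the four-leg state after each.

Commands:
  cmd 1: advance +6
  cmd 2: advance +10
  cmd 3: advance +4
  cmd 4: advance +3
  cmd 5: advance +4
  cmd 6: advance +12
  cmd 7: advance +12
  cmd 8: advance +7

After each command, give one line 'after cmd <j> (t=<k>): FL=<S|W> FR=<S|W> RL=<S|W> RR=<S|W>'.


after cmd 1 (t=15): FL=W FR=W RL=W RR=W
after cmd 2 (t=25): FL=S FR=W RL=S RR=S
after cmd 3 (t=29): FL=S FR=W RL=W RR=W
after cmd 4 (t=32): FL=W FR=W RL=W RR=W
after cmd 5 (t=36): FL=W FR=S RL=W RR=W
after cmd 6 (t=48): FL=W FR=W RL=W RR=W
after cmd 7 (t=60): FL=S FR=W RL=W RR=S
after cmd 8 (t=67): FL=W FR=S RL=W RR=W

start t=9: FL=S FR=W RL=S RR=S
cmd 1: advance +6 → t=15, phase=(6,14,9,8) → FL=W FR=W RL=W RR=W
cmd 2: advance +10 → t=25, phase=(0,8,3,2) → FL=S FR=W RL=S RR=S
cmd 3: advance +4 → t=29, phase=(4,12,7,6) → FL=S FR=W RL=W RR=W
cmd 4: advance +3 → t=32, phase=(7,15,10,9) → FL=W FR=W RL=W RR=W
cmd 5: advance +4 → t=36, phase=(11,3,14,13) → FL=W FR=S RL=W RR=W
cmd 6: advance +12 → t=48, phase=(7,15,10,9) → FL=W FR=W RL=W RR=W
cmd 7: advance +12 → t=60, phase=(3,11,6,5) → FL=S FR=W RL=W RR=S
cmd 8: advance +7 → t=67, phase=(10,2,13,12) → FL=W FR=S RL=W RR=W


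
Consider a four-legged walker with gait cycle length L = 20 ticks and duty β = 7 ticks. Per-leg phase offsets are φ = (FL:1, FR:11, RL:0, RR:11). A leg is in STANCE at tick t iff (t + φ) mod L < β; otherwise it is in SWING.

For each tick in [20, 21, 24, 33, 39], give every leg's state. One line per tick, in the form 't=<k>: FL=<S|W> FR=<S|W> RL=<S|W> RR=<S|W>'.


t=20: FL=S FR=W RL=S RR=W
t=21: FL=S FR=W RL=S RR=W
t=24: FL=S FR=W RL=S RR=W
t=33: FL=W FR=S RL=W RR=S
t=39: FL=S FR=W RL=W RR=W

t=20: phase=(1,11,0,11) vs β=7 → FL=S FR=W RL=S RR=W
t=21: phase=(2,12,1,12) vs β=7 → FL=S FR=W RL=S RR=W
t=24: phase=(5,15,4,15) vs β=7 → FL=S FR=W RL=S RR=W
t=33: phase=(14,4,13,4) vs β=7 → FL=W FR=S RL=W RR=S
t=39: phase=(0,10,19,10) vs β=7 → FL=S FR=W RL=W RR=W


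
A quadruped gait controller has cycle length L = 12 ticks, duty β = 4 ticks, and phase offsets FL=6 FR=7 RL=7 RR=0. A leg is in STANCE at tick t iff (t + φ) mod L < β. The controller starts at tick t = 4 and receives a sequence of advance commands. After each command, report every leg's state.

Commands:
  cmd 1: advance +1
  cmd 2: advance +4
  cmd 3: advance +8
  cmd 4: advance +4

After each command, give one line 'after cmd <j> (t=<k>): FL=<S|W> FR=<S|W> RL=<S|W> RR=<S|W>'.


after cmd 1 (t=5): FL=W FR=S RL=S RR=W
after cmd 2 (t=9): FL=S FR=W RL=W RR=W
after cmd 3 (t=17): FL=W FR=S RL=S RR=W
after cmd 4 (t=21): FL=S FR=W RL=W RR=W

start t=4: FL=W FR=W RL=W RR=W
cmd 1: advance +1 → t=5, phase=(11,0,0,5) → FL=W FR=S RL=S RR=W
cmd 2: advance +4 → t=9, phase=(3,4,4,9) → FL=S FR=W RL=W RR=W
cmd 3: advance +8 → t=17, phase=(11,0,0,5) → FL=W FR=S RL=S RR=W
cmd 4: advance +4 → t=21, phase=(3,4,4,9) → FL=S FR=W RL=W RR=W


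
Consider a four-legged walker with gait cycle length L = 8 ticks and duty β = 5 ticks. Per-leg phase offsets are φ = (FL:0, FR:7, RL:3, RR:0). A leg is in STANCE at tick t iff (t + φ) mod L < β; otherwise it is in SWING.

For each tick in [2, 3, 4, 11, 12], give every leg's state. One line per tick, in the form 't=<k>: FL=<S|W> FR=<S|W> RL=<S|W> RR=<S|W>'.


t=2: FL=S FR=S RL=W RR=S
t=3: FL=S FR=S RL=W RR=S
t=4: FL=S FR=S RL=W RR=S
t=11: FL=S FR=S RL=W RR=S
t=12: FL=S FR=S RL=W RR=S

t=2: phase=(2,1,5,2) vs β=5 → FL=S FR=S RL=W RR=S
t=3: phase=(3,2,6,3) vs β=5 → FL=S FR=S RL=W RR=S
t=4: phase=(4,3,7,4) vs β=5 → FL=S FR=S RL=W RR=S
t=11: phase=(3,2,6,3) vs β=5 → FL=S FR=S RL=W RR=S
t=12: phase=(4,3,7,4) vs β=5 → FL=S FR=S RL=W RR=S


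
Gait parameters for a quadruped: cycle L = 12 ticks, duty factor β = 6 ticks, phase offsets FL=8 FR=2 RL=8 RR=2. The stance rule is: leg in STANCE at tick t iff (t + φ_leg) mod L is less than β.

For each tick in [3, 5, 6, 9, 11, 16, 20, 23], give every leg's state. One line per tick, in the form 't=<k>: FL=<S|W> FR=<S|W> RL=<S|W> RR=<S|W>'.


t=3: phase=(11,5,11,5) vs β=6 → FL=W FR=S RL=W RR=S
t=5: phase=(1,7,1,7) vs β=6 → FL=S FR=W RL=S RR=W
t=6: phase=(2,8,2,8) vs β=6 → FL=S FR=W RL=S RR=W
t=9: phase=(5,11,5,11) vs β=6 → FL=S FR=W RL=S RR=W
t=11: phase=(7,1,7,1) vs β=6 → FL=W FR=S RL=W RR=S
t=16: phase=(0,6,0,6) vs β=6 → FL=S FR=W RL=S RR=W
t=20: phase=(4,10,4,10) vs β=6 → FL=S FR=W RL=S RR=W
t=23: phase=(7,1,7,1) vs β=6 → FL=W FR=S RL=W RR=S

t=3: FL=W FR=S RL=W RR=S
t=5: FL=S FR=W RL=S RR=W
t=6: FL=S FR=W RL=S RR=W
t=9: FL=S FR=W RL=S RR=W
t=11: FL=W FR=S RL=W RR=S
t=16: FL=S FR=W RL=S RR=W
t=20: FL=S FR=W RL=S RR=W
t=23: FL=W FR=S RL=W RR=S


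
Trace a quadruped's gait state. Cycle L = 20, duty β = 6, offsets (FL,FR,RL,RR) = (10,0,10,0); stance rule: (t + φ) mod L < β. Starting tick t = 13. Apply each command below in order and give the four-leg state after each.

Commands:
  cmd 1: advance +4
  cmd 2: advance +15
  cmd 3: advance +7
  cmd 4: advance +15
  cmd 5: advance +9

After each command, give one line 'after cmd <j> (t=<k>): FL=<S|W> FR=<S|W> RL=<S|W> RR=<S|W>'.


start t=13: FL=S FR=W RL=S RR=W
cmd 1: advance +4 → t=17, phase=(7,17,7,17) → FL=W FR=W RL=W RR=W
cmd 2: advance +15 → t=32, phase=(2,12,2,12) → FL=S FR=W RL=S RR=W
cmd 3: advance +7 → t=39, phase=(9,19,9,19) → FL=W FR=W RL=W RR=W
cmd 4: advance +15 → t=54, phase=(4,14,4,14) → FL=S FR=W RL=S RR=W
cmd 5: advance +9 → t=63, phase=(13,3,13,3) → FL=W FR=S RL=W RR=S

after cmd 1 (t=17): FL=W FR=W RL=W RR=W
after cmd 2 (t=32): FL=S FR=W RL=S RR=W
after cmd 3 (t=39): FL=W FR=W RL=W RR=W
after cmd 4 (t=54): FL=S FR=W RL=S RR=W
after cmd 5 (t=63): FL=W FR=S RL=W RR=S


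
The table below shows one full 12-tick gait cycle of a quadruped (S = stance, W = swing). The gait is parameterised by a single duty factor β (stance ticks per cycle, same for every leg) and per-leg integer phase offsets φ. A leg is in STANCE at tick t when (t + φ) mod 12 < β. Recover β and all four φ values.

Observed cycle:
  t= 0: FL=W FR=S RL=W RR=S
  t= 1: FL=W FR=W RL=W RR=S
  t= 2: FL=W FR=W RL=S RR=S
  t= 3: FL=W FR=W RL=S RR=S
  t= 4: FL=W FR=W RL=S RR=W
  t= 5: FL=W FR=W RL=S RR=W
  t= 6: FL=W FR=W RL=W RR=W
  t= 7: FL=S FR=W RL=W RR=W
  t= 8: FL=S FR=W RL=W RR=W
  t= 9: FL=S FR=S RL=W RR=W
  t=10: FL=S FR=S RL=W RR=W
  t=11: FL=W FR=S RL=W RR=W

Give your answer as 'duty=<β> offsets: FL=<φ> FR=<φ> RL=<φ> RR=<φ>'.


duty=4 offsets: FL=5 FR=3 RL=10 RR=0

duty β = stance ticks per leg = 4
FL: stance ticks = 4; W→S at t=7 → φ=5
FR: stance ticks = 4; W→S at t=9 → φ=3
RL: stance ticks = 4; W→S at t=2 → φ=10
RR: stance ticks = 4; W→S at t=0 → φ=0


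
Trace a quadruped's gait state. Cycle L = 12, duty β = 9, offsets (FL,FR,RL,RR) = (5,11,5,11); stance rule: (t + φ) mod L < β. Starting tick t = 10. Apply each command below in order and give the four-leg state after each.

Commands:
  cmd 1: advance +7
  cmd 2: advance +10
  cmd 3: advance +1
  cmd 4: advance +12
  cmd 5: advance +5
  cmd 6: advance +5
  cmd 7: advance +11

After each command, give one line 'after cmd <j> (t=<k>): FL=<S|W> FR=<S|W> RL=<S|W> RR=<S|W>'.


after cmd 1 (t=17): FL=W FR=S RL=W RR=S
after cmd 2 (t=27): FL=S FR=S RL=S RR=S
after cmd 3 (t=28): FL=W FR=S RL=W RR=S
after cmd 4 (t=40): FL=W FR=S RL=W RR=S
after cmd 5 (t=45): FL=S FR=S RL=S RR=S
after cmd 6 (t=50): FL=S FR=S RL=S RR=S
after cmd 7 (t=61): FL=S FR=S RL=S RR=S

start t=10: FL=S FR=W RL=S RR=W
cmd 1: advance +7 → t=17, phase=(10,4,10,4) → FL=W FR=S RL=W RR=S
cmd 2: advance +10 → t=27, phase=(8,2,8,2) → FL=S FR=S RL=S RR=S
cmd 3: advance +1 → t=28, phase=(9,3,9,3) → FL=W FR=S RL=W RR=S
cmd 4: advance +12 → t=40, phase=(9,3,9,3) → FL=W FR=S RL=W RR=S
cmd 5: advance +5 → t=45, phase=(2,8,2,8) → FL=S FR=S RL=S RR=S
cmd 6: advance +5 → t=50, phase=(7,1,7,1) → FL=S FR=S RL=S RR=S
cmd 7: advance +11 → t=61, phase=(6,0,6,0) → FL=S FR=S RL=S RR=S


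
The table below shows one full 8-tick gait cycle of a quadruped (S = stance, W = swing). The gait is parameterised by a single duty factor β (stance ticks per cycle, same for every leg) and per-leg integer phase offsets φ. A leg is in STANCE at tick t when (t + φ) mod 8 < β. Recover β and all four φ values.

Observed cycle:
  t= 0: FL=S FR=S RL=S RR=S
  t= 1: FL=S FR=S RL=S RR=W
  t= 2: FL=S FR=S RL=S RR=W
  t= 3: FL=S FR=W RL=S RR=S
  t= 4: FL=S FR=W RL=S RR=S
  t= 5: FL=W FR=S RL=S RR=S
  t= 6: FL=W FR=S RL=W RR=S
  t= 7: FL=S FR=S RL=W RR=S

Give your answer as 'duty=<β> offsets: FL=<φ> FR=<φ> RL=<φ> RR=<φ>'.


duty=6 offsets: FL=1 FR=3 RL=0 RR=5

duty β = stance ticks per leg = 6
FL: stance ticks = 6; W→S at t=7 → φ=1
FR: stance ticks = 6; W→S at t=5 → φ=3
RL: stance ticks = 6; W→S at t=0 → φ=0
RR: stance ticks = 6; W→S at t=3 → φ=5


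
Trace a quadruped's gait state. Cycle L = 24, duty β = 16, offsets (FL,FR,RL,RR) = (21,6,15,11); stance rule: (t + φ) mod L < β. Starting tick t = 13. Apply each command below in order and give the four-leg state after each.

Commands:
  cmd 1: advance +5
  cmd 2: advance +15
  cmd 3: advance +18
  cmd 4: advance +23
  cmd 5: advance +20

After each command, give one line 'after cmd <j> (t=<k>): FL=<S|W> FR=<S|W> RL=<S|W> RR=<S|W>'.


after cmd 1 (t=18): FL=S FR=S RL=S RR=S
after cmd 2 (t=33): FL=S FR=S RL=S RR=W
after cmd 3 (t=51): FL=S FR=S RL=W RR=S
after cmd 4 (t=74): FL=W FR=S RL=W RR=S
after cmd 5 (t=94): FL=W FR=S RL=S RR=S

start t=13: FL=S FR=W RL=S RR=S
cmd 1: advance +5 → t=18, phase=(15,0,9,5) → FL=S FR=S RL=S RR=S
cmd 2: advance +15 → t=33, phase=(6,15,0,20) → FL=S FR=S RL=S RR=W
cmd 3: advance +18 → t=51, phase=(0,9,18,14) → FL=S FR=S RL=W RR=S
cmd 4: advance +23 → t=74, phase=(23,8,17,13) → FL=W FR=S RL=W RR=S
cmd 5: advance +20 → t=94, phase=(19,4,13,9) → FL=W FR=S RL=S RR=S


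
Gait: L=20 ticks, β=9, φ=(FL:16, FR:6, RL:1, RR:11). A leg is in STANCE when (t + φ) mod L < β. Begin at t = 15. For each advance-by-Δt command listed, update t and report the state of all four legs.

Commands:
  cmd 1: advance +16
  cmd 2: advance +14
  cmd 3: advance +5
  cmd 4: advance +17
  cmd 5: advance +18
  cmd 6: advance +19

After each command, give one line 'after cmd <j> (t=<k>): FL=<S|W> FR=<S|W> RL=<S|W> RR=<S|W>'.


start t=15: FL=W FR=S RL=W RR=S
cmd 1: advance +16 → t=31, phase=(7,17,12,2) → FL=S FR=W RL=W RR=S
cmd 2: advance +14 → t=45, phase=(1,11,6,16) → FL=S FR=W RL=S RR=W
cmd 3: advance +5 → t=50, phase=(6,16,11,1) → FL=S FR=W RL=W RR=S
cmd 4: advance +17 → t=67, phase=(3,13,8,18) → FL=S FR=W RL=S RR=W
cmd 5: advance +18 → t=85, phase=(1,11,6,16) → FL=S FR=W RL=S RR=W
cmd 6: advance +19 → t=104, phase=(0,10,5,15) → FL=S FR=W RL=S RR=W

after cmd 1 (t=31): FL=S FR=W RL=W RR=S
after cmd 2 (t=45): FL=S FR=W RL=S RR=W
after cmd 3 (t=50): FL=S FR=W RL=W RR=S
after cmd 4 (t=67): FL=S FR=W RL=S RR=W
after cmd 5 (t=85): FL=S FR=W RL=S RR=W
after cmd 6 (t=104): FL=S FR=W RL=S RR=W


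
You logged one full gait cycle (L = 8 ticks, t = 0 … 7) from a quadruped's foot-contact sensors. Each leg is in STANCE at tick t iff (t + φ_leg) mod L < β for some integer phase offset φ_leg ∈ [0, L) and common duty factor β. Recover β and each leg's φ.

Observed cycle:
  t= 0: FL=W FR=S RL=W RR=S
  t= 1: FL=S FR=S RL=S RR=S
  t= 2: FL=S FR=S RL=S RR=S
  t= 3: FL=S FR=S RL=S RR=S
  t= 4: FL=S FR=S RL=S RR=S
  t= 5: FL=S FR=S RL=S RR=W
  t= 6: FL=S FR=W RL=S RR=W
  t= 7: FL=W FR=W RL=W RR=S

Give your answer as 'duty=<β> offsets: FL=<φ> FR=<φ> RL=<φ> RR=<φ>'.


duty β = stance ticks per leg = 6
FL: stance ticks = 6; W→S at t=1 → φ=7
FR: stance ticks = 6; W→S at t=0 → φ=0
RL: stance ticks = 6; W→S at t=1 → φ=7
RR: stance ticks = 6; W→S at t=7 → φ=1

duty=6 offsets: FL=7 FR=0 RL=7 RR=1


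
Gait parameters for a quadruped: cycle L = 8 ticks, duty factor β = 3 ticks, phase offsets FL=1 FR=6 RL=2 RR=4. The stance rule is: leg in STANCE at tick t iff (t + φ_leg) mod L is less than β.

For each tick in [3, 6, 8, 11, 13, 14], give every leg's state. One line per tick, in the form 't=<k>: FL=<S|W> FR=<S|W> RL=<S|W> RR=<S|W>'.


t=3: FL=W FR=S RL=W RR=W
t=6: FL=W FR=W RL=S RR=S
t=8: FL=S FR=W RL=S RR=W
t=11: FL=W FR=S RL=W RR=W
t=13: FL=W FR=W RL=W RR=S
t=14: FL=W FR=W RL=S RR=S

t=3: phase=(4,1,5,7) vs β=3 → FL=W FR=S RL=W RR=W
t=6: phase=(7,4,0,2) vs β=3 → FL=W FR=W RL=S RR=S
t=8: phase=(1,6,2,4) vs β=3 → FL=S FR=W RL=S RR=W
t=11: phase=(4,1,5,7) vs β=3 → FL=W FR=S RL=W RR=W
t=13: phase=(6,3,7,1) vs β=3 → FL=W FR=W RL=W RR=S
t=14: phase=(7,4,0,2) vs β=3 → FL=W FR=W RL=S RR=S


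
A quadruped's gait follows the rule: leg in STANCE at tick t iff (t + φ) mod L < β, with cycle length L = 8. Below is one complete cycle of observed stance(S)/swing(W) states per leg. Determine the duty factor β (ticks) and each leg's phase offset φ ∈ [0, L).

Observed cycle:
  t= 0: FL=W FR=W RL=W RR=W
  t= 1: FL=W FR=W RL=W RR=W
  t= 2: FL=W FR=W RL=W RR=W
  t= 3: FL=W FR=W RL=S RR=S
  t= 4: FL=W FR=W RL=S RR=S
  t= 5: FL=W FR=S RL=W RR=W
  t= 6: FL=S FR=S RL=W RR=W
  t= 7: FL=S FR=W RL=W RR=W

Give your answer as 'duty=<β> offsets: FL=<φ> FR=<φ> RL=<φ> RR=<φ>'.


duty=2 offsets: FL=2 FR=3 RL=5 RR=5

duty β = stance ticks per leg = 2
FL: stance ticks = 2; W→S at t=6 → φ=2
FR: stance ticks = 2; W→S at t=5 → φ=3
RL: stance ticks = 2; W→S at t=3 → φ=5
RR: stance ticks = 2; W→S at t=3 → φ=5


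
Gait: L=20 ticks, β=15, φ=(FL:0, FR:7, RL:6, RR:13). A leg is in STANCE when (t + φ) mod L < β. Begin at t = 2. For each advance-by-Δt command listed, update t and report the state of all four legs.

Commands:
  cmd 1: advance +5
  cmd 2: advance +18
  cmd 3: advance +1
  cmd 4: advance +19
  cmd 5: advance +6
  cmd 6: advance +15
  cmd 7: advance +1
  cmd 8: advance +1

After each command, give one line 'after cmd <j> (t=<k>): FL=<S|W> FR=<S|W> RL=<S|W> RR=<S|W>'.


start t=2: FL=S FR=S RL=S RR=W
cmd 1: advance +5 → t=7, phase=(7,14,13,0) → FL=S FR=S RL=S RR=S
cmd 2: advance +18 → t=25, phase=(5,12,11,18) → FL=S FR=S RL=S RR=W
cmd 3: advance +1 → t=26, phase=(6,13,12,19) → FL=S FR=S RL=S RR=W
cmd 4: advance +19 → t=45, phase=(5,12,11,18) → FL=S FR=S RL=S RR=W
cmd 5: advance +6 → t=51, phase=(11,18,17,4) → FL=S FR=W RL=W RR=S
cmd 6: advance +15 → t=66, phase=(6,13,12,19) → FL=S FR=S RL=S RR=W
cmd 7: advance +1 → t=67, phase=(7,14,13,0) → FL=S FR=S RL=S RR=S
cmd 8: advance +1 → t=68, phase=(8,15,14,1) → FL=S FR=W RL=S RR=S

after cmd 1 (t=7): FL=S FR=S RL=S RR=S
after cmd 2 (t=25): FL=S FR=S RL=S RR=W
after cmd 3 (t=26): FL=S FR=S RL=S RR=W
after cmd 4 (t=45): FL=S FR=S RL=S RR=W
after cmd 5 (t=51): FL=S FR=W RL=W RR=S
after cmd 6 (t=66): FL=S FR=S RL=S RR=W
after cmd 7 (t=67): FL=S FR=S RL=S RR=S
after cmd 8 (t=68): FL=S FR=W RL=S RR=S


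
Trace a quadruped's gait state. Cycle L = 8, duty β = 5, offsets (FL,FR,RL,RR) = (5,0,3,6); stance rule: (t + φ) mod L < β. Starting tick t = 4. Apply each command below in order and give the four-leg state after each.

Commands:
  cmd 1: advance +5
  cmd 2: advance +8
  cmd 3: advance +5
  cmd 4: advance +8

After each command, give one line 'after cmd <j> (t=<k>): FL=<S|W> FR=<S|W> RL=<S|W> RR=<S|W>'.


after cmd 1 (t=9): FL=W FR=S RL=S RR=W
after cmd 2 (t=17): FL=W FR=S RL=S RR=W
after cmd 3 (t=22): FL=S FR=W RL=S RR=S
after cmd 4 (t=30): FL=S FR=W RL=S RR=S

start t=4: FL=S FR=S RL=W RR=S
cmd 1: advance +5 → t=9, phase=(6,1,4,7) → FL=W FR=S RL=S RR=W
cmd 2: advance +8 → t=17, phase=(6,1,4,7) → FL=W FR=S RL=S RR=W
cmd 3: advance +5 → t=22, phase=(3,6,1,4) → FL=S FR=W RL=S RR=S
cmd 4: advance +8 → t=30, phase=(3,6,1,4) → FL=S FR=W RL=S RR=S


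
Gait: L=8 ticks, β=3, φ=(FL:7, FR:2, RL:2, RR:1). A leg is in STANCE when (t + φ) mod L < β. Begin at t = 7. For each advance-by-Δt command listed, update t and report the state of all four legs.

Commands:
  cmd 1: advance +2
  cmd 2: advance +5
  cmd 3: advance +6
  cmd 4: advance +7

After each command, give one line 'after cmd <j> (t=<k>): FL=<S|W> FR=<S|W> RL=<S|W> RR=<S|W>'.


start t=7: FL=W FR=S RL=S RR=S
cmd 1: advance +2 → t=9, phase=(0,3,3,2) → FL=S FR=W RL=W RR=S
cmd 2: advance +5 → t=14, phase=(5,0,0,7) → FL=W FR=S RL=S RR=W
cmd 3: advance +6 → t=20, phase=(3,6,6,5) → FL=W FR=W RL=W RR=W
cmd 4: advance +7 → t=27, phase=(2,5,5,4) → FL=S FR=W RL=W RR=W

after cmd 1 (t=9): FL=S FR=W RL=W RR=S
after cmd 2 (t=14): FL=W FR=S RL=S RR=W
after cmd 3 (t=20): FL=W FR=W RL=W RR=W
after cmd 4 (t=27): FL=S FR=W RL=W RR=W


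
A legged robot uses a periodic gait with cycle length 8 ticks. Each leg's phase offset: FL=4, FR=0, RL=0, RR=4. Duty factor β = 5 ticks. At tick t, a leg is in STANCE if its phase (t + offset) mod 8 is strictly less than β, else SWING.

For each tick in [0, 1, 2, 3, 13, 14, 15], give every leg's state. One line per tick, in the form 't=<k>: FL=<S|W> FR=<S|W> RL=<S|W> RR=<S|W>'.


t=0: FL=S FR=S RL=S RR=S
t=1: FL=W FR=S RL=S RR=W
t=2: FL=W FR=S RL=S RR=W
t=3: FL=W FR=S RL=S RR=W
t=13: FL=S FR=W RL=W RR=S
t=14: FL=S FR=W RL=W RR=S
t=15: FL=S FR=W RL=W RR=S

t=0: phase=(4,0,0,4) vs β=5 → FL=S FR=S RL=S RR=S
t=1: phase=(5,1,1,5) vs β=5 → FL=W FR=S RL=S RR=W
t=2: phase=(6,2,2,6) vs β=5 → FL=W FR=S RL=S RR=W
t=3: phase=(7,3,3,7) vs β=5 → FL=W FR=S RL=S RR=W
t=13: phase=(1,5,5,1) vs β=5 → FL=S FR=W RL=W RR=S
t=14: phase=(2,6,6,2) vs β=5 → FL=S FR=W RL=W RR=S
t=15: phase=(3,7,7,3) vs β=5 → FL=S FR=W RL=W RR=S


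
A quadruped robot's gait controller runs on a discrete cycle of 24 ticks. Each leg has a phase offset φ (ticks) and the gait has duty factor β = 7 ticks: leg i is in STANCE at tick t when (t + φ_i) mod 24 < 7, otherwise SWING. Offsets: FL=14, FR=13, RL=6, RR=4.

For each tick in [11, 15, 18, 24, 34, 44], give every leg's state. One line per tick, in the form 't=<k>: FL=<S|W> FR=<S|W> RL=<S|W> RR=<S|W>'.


t=11: phase=(1,0,17,15) vs β=7 → FL=S FR=S RL=W RR=W
t=15: phase=(5,4,21,19) vs β=7 → FL=S FR=S RL=W RR=W
t=18: phase=(8,7,0,22) vs β=7 → FL=W FR=W RL=S RR=W
t=24: phase=(14,13,6,4) vs β=7 → FL=W FR=W RL=S RR=S
t=34: phase=(0,23,16,14) vs β=7 → FL=S FR=W RL=W RR=W
t=44: phase=(10,9,2,0) vs β=7 → FL=W FR=W RL=S RR=S

t=11: FL=S FR=S RL=W RR=W
t=15: FL=S FR=S RL=W RR=W
t=18: FL=W FR=W RL=S RR=W
t=24: FL=W FR=W RL=S RR=S
t=34: FL=S FR=W RL=W RR=W
t=44: FL=W FR=W RL=S RR=S


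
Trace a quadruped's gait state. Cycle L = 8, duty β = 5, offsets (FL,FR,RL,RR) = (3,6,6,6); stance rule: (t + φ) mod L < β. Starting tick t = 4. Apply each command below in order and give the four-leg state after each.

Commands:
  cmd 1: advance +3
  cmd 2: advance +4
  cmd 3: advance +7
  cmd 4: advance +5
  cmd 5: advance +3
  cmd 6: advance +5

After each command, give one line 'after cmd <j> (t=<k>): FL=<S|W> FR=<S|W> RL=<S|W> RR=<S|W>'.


start t=4: FL=W FR=S RL=S RR=S
cmd 1: advance +3 → t=7, phase=(2,5,5,5) → FL=S FR=W RL=W RR=W
cmd 2: advance +4 → t=11, phase=(6,1,1,1) → FL=W FR=S RL=S RR=S
cmd 3: advance +7 → t=18, phase=(5,0,0,0) → FL=W FR=S RL=S RR=S
cmd 4: advance +5 → t=23, phase=(2,5,5,5) → FL=S FR=W RL=W RR=W
cmd 5: advance +3 → t=26, phase=(5,0,0,0) → FL=W FR=S RL=S RR=S
cmd 6: advance +5 → t=31, phase=(2,5,5,5) → FL=S FR=W RL=W RR=W

after cmd 1 (t=7): FL=S FR=W RL=W RR=W
after cmd 2 (t=11): FL=W FR=S RL=S RR=S
after cmd 3 (t=18): FL=W FR=S RL=S RR=S
after cmd 4 (t=23): FL=S FR=W RL=W RR=W
after cmd 5 (t=26): FL=W FR=S RL=S RR=S
after cmd 6 (t=31): FL=S FR=W RL=W RR=W


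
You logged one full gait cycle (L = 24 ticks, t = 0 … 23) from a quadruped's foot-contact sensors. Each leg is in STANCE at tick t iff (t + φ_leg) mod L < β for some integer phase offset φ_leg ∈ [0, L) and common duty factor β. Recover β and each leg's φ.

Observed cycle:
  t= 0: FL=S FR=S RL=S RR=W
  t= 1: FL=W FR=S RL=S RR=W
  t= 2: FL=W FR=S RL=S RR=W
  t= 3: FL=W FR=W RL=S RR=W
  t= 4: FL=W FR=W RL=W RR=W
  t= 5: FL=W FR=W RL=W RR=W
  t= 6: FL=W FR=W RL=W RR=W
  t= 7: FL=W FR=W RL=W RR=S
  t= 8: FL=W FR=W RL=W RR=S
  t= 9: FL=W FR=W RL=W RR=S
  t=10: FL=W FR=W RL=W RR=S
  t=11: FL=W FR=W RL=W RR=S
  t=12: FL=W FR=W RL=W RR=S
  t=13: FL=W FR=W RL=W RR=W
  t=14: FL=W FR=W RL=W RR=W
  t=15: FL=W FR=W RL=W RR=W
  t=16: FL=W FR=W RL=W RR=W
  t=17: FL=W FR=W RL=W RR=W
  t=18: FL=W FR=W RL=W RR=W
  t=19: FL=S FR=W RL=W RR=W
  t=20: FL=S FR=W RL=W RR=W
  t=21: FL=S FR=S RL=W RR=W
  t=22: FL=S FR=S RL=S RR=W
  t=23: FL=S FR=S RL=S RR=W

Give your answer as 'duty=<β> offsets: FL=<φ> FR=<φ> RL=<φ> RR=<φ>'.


duty=6 offsets: FL=5 FR=3 RL=2 RR=17

duty β = stance ticks per leg = 6
FL: stance ticks = 6; W→S at t=19 → φ=5
FR: stance ticks = 6; W→S at t=21 → φ=3
RL: stance ticks = 6; W→S at t=22 → φ=2
RR: stance ticks = 6; W→S at t=7 → φ=17


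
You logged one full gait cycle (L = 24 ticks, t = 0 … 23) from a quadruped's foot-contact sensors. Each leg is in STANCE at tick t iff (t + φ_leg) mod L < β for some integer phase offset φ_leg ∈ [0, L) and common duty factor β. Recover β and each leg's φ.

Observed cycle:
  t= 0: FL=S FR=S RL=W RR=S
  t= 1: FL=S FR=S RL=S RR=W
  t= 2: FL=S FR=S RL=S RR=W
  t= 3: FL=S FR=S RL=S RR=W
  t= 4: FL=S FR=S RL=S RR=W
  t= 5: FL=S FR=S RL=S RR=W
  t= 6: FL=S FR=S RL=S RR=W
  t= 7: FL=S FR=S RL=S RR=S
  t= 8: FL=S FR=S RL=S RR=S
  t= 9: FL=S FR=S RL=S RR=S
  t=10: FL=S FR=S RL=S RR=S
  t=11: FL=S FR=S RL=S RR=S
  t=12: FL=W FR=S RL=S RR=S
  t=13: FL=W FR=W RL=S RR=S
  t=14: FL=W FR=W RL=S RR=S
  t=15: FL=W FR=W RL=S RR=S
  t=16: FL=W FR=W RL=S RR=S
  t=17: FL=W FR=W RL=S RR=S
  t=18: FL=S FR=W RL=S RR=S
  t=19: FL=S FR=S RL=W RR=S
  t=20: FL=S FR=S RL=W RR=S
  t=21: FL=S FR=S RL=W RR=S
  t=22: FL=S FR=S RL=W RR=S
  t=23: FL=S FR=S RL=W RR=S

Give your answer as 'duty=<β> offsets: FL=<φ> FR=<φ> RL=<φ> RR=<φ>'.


duty=18 offsets: FL=6 FR=5 RL=23 RR=17

duty β = stance ticks per leg = 18
FL: stance ticks = 18; W→S at t=18 → φ=6
FR: stance ticks = 18; W→S at t=19 → φ=5
RL: stance ticks = 18; W→S at t=1 → φ=23
RR: stance ticks = 18; W→S at t=7 → φ=17


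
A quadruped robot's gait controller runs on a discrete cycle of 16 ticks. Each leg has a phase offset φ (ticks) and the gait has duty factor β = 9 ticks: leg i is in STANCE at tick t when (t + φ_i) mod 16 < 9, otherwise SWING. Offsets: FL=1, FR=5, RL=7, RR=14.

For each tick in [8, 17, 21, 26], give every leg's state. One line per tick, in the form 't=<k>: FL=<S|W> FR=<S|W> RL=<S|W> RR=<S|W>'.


t=8: FL=W FR=W RL=W RR=S
t=17: FL=S FR=S RL=S RR=W
t=21: FL=S FR=W RL=W RR=S
t=26: FL=W FR=W RL=S RR=S

t=8: phase=(9,13,15,6) vs β=9 → FL=W FR=W RL=W RR=S
t=17: phase=(2,6,8,15) vs β=9 → FL=S FR=S RL=S RR=W
t=21: phase=(6,10,12,3) vs β=9 → FL=S FR=W RL=W RR=S
t=26: phase=(11,15,1,8) vs β=9 → FL=W FR=W RL=S RR=S


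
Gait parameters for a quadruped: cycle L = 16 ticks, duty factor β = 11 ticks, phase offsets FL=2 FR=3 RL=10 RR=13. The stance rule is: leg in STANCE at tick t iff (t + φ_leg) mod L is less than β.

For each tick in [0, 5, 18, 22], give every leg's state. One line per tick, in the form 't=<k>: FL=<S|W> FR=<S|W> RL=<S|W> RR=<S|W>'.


t=0: phase=(2,3,10,13) vs β=11 → FL=S FR=S RL=S RR=W
t=5: phase=(7,8,15,2) vs β=11 → FL=S FR=S RL=W RR=S
t=18: phase=(4,5,12,15) vs β=11 → FL=S FR=S RL=W RR=W
t=22: phase=(8,9,0,3) vs β=11 → FL=S FR=S RL=S RR=S

t=0: FL=S FR=S RL=S RR=W
t=5: FL=S FR=S RL=W RR=S
t=18: FL=S FR=S RL=W RR=W
t=22: FL=S FR=S RL=S RR=S


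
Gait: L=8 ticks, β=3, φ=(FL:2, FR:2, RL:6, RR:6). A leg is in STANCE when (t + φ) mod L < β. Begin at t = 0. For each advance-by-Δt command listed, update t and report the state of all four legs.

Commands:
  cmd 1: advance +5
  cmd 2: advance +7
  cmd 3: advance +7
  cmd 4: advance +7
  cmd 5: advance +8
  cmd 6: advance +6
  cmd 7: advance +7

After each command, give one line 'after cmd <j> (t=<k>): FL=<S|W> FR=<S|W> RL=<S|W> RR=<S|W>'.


after cmd 1 (t=5): FL=W FR=W RL=W RR=W
after cmd 2 (t=12): FL=W FR=W RL=S RR=S
after cmd 3 (t=19): FL=W FR=W RL=S RR=S
after cmd 4 (t=26): FL=W FR=W RL=S RR=S
after cmd 5 (t=34): FL=W FR=W RL=S RR=S
after cmd 6 (t=40): FL=S FR=S RL=W RR=W
after cmd 7 (t=47): FL=S FR=S RL=W RR=W

start t=0: FL=S FR=S RL=W RR=W
cmd 1: advance +5 → t=5, phase=(7,7,3,3) → FL=W FR=W RL=W RR=W
cmd 2: advance +7 → t=12, phase=(6,6,2,2) → FL=W FR=W RL=S RR=S
cmd 3: advance +7 → t=19, phase=(5,5,1,1) → FL=W FR=W RL=S RR=S
cmd 4: advance +7 → t=26, phase=(4,4,0,0) → FL=W FR=W RL=S RR=S
cmd 5: advance +8 → t=34, phase=(4,4,0,0) → FL=W FR=W RL=S RR=S
cmd 6: advance +6 → t=40, phase=(2,2,6,6) → FL=S FR=S RL=W RR=W
cmd 7: advance +7 → t=47, phase=(1,1,5,5) → FL=S FR=S RL=W RR=W


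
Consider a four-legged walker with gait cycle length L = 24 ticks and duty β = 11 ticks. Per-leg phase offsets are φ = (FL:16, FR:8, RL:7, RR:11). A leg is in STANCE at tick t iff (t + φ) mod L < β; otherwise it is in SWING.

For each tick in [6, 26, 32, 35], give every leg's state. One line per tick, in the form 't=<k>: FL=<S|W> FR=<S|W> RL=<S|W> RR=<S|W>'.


t=6: FL=W FR=W RL=W RR=W
t=26: FL=W FR=S RL=S RR=W
t=32: FL=S FR=W RL=W RR=W
t=35: FL=S FR=W RL=W RR=W

t=6: phase=(22,14,13,17) vs β=11 → FL=W FR=W RL=W RR=W
t=26: phase=(18,10,9,13) vs β=11 → FL=W FR=S RL=S RR=W
t=32: phase=(0,16,15,19) vs β=11 → FL=S FR=W RL=W RR=W
t=35: phase=(3,19,18,22) vs β=11 → FL=S FR=W RL=W RR=W


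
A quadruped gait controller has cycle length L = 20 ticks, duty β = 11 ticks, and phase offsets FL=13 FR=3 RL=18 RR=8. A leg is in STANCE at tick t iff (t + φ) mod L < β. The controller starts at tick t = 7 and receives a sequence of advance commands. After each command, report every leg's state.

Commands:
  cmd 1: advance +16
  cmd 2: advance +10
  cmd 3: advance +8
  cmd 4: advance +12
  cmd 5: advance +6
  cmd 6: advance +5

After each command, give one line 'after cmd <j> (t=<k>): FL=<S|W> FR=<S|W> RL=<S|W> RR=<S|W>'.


start t=7: FL=S FR=S RL=S RR=W
cmd 1: advance +16 → t=23, phase=(16,6,1,11) → FL=W FR=S RL=S RR=W
cmd 2: advance +10 → t=33, phase=(6,16,11,1) → FL=S FR=W RL=W RR=S
cmd 3: advance +8 → t=41, phase=(14,4,19,9) → FL=W FR=S RL=W RR=S
cmd 4: advance +12 → t=53, phase=(6,16,11,1) → FL=S FR=W RL=W RR=S
cmd 5: advance +6 → t=59, phase=(12,2,17,7) → FL=W FR=S RL=W RR=S
cmd 6: advance +5 → t=64, phase=(17,7,2,12) → FL=W FR=S RL=S RR=W

after cmd 1 (t=23): FL=W FR=S RL=S RR=W
after cmd 2 (t=33): FL=S FR=W RL=W RR=S
after cmd 3 (t=41): FL=W FR=S RL=W RR=S
after cmd 4 (t=53): FL=S FR=W RL=W RR=S
after cmd 5 (t=59): FL=W FR=S RL=W RR=S
after cmd 6 (t=64): FL=W FR=S RL=S RR=W


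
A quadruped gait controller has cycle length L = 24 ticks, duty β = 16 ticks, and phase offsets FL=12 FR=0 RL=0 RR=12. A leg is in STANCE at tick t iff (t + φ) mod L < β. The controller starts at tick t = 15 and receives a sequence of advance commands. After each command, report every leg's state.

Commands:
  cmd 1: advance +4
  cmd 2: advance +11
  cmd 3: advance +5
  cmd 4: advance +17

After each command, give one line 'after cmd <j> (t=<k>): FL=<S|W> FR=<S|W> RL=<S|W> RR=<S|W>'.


after cmd 1 (t=19): FL=S FR=W RL=W RR=S
after cmd 2 (t=30): FL=W FR=S RL=S RR=W
after cmd 3 (t=35): FL=W FR=S RL=S RR=W
after cmd 4 (t=52): FL=W FR=S RL=S RR=W

start t=15: FL=S FR=S RL=S RR=S
cmd 1: advance +4 → t=19, phase=(7,19,19,7) → FL=S FR=W RL=W RR=S
cmd 2: advance +11 → t=30, phase=(18,6,6,18) → FL=W FR=S RL=S RR=W
cmd 3: advance +5 → t=35, phase=(23,11,11,23) → FL=W FR=S RL=S RR=W
cmd 4: advance +17 → t=52, phase=(16,4,4,16) → FL=W FR=S RL=S RR=W


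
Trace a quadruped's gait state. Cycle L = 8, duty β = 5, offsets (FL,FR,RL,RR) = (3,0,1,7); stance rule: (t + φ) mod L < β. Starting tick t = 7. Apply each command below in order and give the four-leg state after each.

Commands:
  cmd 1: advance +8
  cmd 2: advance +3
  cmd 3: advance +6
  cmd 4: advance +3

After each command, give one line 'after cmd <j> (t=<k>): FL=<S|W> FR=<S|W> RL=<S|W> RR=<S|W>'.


start t=7: FL=S FR=W RL=S RR=W
cmd 1: advance +8 → t=15, phase=(2,7,0,6) → FL=S FR=W RL=S RR=W
cmd 2: advance +3 → t=18, phase=(5,2,3,1) → FL=W FR=S RL=S RR=S
cmd 3: advance +6 → t=24, phase=(3,0,1,7) → FL=S FR=S RL=S RR=W
cmd 4: advance +3 → t=27, phase=(6,3,4,2) → FL=W FR=S RL=S RR=S

after cmd 1 (t=15): FL=S FR=W RL=S RR=W
after cmd 2 (t=18): FL=W FR=S RL=S RR=S
after cmd 3 (t=24): FL=S FR=S RL=S RR=W
after cmd 4 (t=27): FL=W FR=S RL=S RR=S


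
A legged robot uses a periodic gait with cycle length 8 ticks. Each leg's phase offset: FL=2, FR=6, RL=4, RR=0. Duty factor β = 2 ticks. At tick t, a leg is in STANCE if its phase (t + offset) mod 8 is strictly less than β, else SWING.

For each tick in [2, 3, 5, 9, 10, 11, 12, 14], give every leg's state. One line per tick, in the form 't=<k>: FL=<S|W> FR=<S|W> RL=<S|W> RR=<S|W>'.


t=2: FL=W FR=S RL=W RR=W
t=3: FL=W FR=S RL=W RR=W
t=5: FL=W FR=W RL=S RR=W
t=9: FL=W FR=W RL=W RR=S
t=10: FL=W FR=S RL=W RR=W
t=11: FL=W FR=S RL=W RR=W
t=12: FL=W FR=W RL=S RR=W
t=14: FL=S FR=W RL=W RR=W

t=2: phase=(4,0,6,2) vs β=2 → FL=W FR=S RL=W RR=W
t=3: phase=(5,1,7,3) vs β=2 → FL=W FR=S RL=W RR=W
t=5: phase=(7,3,1,5) vs β=2 → FL=W FR=W RL=S RR=W
t=9: phase=(3,7,5,1) vs β=2 → FL=W FR=W RL=W RR=S
t=10: phase=(4,0,6,2) vs β=2 → FL=W FR=S RL=W RR=W
t=11: phase=(5,1,7,3) vs β=2 → FL=W FR=S RL=W RR=W
t=12: phase=(6,2,0,4) vs β=2 → FL=W FR=W RL=S RR=W
t=14: phase=(0,4,2,6) vs β=2 → FL=S FR=W RL=W RR=W


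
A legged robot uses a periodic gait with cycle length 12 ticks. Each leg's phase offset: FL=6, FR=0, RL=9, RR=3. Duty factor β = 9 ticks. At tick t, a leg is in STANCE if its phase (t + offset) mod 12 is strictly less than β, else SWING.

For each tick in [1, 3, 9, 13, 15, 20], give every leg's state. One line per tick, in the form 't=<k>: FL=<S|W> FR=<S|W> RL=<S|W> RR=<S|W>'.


t=1: phase=(7,1,10,4) vs β=9 → FL=S FR=S RL=W RR=S
t=3: phase=(9,3,0,6) vs β=9 → FL=W FR=S RL=S RR=S
t=9: phase=(3,9,6,0) vs β=9 → FL=S FR=W RL=S RR=S
t=13: phase=(7,1,10,4) vs β=9 → FL=S FR=S RL=W RR=S
t=15: phase=(9,3,0,6) vs β=9 → FL=W FR=S RL=S RR=S
t=20: phase=(2,8,5,11) vs β=9 → FL=S FR=S RL=S RR=W

t=1: FL=S FR=S RL=W RR=S
t=3: FL=W FR=S RL=S RR=S
t=9: FL=S FR=W RL=S RR=S
t=13: FL=S FR=S RL=W RR=S
t=15: FL=W FR=S RL=S RR=S
t=20: FL=S FR=S RL=S RR=W
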